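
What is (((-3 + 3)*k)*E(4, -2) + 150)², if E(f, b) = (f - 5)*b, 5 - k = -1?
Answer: 22500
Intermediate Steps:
k = 6 (k = 5 - 1*(-1) = 5 + 1 = 6)
E(f, b) = b*(-5 + f) (E(f, b) = (-5 + f)*b = b*(-5 + f))
(((-3 + 3)*k)*E(4, -2) + 150)² = (((-3 + 3)*6)*(-2*(-5 + 4)) + 150)² = ((0*6)*(-2*(-1)) + 150)² = (0*2 + 150)² = (0 + 150)² = 150² = 22500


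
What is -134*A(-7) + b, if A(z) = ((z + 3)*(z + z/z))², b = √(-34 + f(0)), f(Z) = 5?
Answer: -77184 + I*√29 ≈ -77184.0 + 5.3852*I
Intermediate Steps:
b = I*√29 (b = √(-34 + 5) = √(-29) = I*√29 ≈ 5.3852*I)
A(z) = (1 + z)²*(3 + z)² (A(z) = ((3 + z)*(z + 1))² = ((3 + z)*(1 + z))² = ((1 + z)*(3 + z))² = (1 + z)²*(3 + z)²)
-134*A(-7) + b = -134*(1 - 7)²*(3 - 7)² + I*√29 = -134*(-6)²*(-4)² + I*√29 = -4824*16 + I*√29 = -134*576 + I*√29 = -77184 + I*√29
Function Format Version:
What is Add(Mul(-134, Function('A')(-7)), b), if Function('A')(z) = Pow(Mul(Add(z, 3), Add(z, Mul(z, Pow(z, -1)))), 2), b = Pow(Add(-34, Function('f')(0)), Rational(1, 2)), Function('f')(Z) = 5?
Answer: Add(-77184, Mul(I, Pow(29, Rational(1, 2)))) ≈ Add(-77184., Mul(5.3852, I))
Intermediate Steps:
b = Mul(I, Pow(29, Rational(1, 2))) (b = Pow(Add(-34, 5), Rational(1, 2)) = Pow(-29, Rational(1, 2)) = Mul(I, Pow(29, Rational(1, 2))) ≈ Mul(5.3852, I))
Function('A')(z) = Mul(Pow(Add(1, z), 2), Pow(Add(3, z), 2)) (Function('A')(z) = Pow(Mul(Add(3, z), Add(z, 1)), 2) = Pow(Mul(Add(3, z), Add(1, z)), 2) = Pow(Mul(Add(1, z), Add(3, z)), 2) = Mul(Pow(Add(1, z), 2), Pow(Add(3, z), 2)))
Add(Mul(-134, Function('A')(-7)), b) = Add(Mul(-134, Mul(Pow(Add(1, -7), 2), Pow(Add(3, -7), 2))), Mul(I, Pow(29, Rational(1, 2)))) = Add(Mul(-134, Mul(Pow(-6, 2), Pow(-4, 2))), Mul(I, Pow(29, Rational(1, 2)))) = Add(Mul(-134, Mul(36, 16)), Mul(I, Pow(29, Rational(1, 2)))) = Add(Mul(-134, 576), Mul(I, Pow(29, Rational(1, 2)))) = Add(-77184, Mul(I, Pow(29, Rational(1, 2))))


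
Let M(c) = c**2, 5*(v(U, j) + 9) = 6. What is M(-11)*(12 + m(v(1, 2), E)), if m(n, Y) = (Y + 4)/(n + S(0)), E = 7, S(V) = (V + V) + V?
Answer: 49973/39 ≈ 1281.4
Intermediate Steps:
v(U, j) = -39/5 (v(U, j) = -9 + (1/5)*6 = -9 + 6/5 = -39/5)
S(V) = 3*V (S(V) = 2*V + V = 3*V)
m(n, Y) = (4 + Y)/n (m(n, Y) = (Y + 4)/(n + 3*0) = (4 + Y)/(n + 0) = (4 + Y)/n)
M(-11)*(12 + m(v(1, 2), E)) = (-11)**2*(12 + (4 + 7)/(-39/5)) = 121*(12 - 5/39*11) = 121*(12 - 55/39) = 121*(413/39) = 49973/39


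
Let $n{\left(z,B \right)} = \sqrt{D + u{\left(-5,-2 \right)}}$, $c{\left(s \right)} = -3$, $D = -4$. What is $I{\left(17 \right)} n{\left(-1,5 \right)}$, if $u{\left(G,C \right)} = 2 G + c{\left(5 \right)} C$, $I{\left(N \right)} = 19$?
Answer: $38 i \sqrt{2} \approx 53.74 i$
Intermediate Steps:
$u{\left(G,C \right)} = - 3 C + 2 G$ ($u{\left(G,C \right)} = 2 G - 3 C = - 3 C + 2 G$)
$n{\left(z,B \right)} = 2 i \sqrt{2}$ ($n{\left(z,B \right)} = \sqrt{-4 + \left(\left(-3\right) \left(-2\right) + 2 \left(-5\right)\right)} = \sqrt{-4 + \left(6 - 10\right)} = \sqrt{-4 - 4} = \sqrt{-8} = 2 i \sqrt{2}$)
$I{\left(17 \right)} n{\left(-1,5 \right)} = 19 \cdot 2 i \sqrt{2} = 38 i \sqrt{2}$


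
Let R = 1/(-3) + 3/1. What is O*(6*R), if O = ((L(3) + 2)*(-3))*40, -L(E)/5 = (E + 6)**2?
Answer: 773760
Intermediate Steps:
L(E) = -5*(6 + E)**2 (L(E) = -5*(E + 6)**2 = -5*(6 + E)**2)
R = 8/3 (R = 1*(-1/3) + 3*1 = -1/3 + 3 = 8/3 ≈ 2.6667)
O = 48360 (O = ((-5*(6 + 3)**2 + 2)*(-3))*40 = ((-5*9**2 + 2)*(-3))*40 = ((-5*81 + 2)*(-3))*40 = ((-405 + 2)*(-3))*40 = -403*(-3)*40 = 1209*40 = 48360)
O*(6*R) = 48360*(6*(8/3)) = 48360*16 = 773760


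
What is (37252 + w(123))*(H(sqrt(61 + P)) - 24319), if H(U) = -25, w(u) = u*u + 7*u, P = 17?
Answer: -1296123248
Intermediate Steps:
w(u) = u**2 + 7*u
(37252 + w(123))*(H(sqrt(61 + P)) - 24319) = (37252 + 123*(7 + 123))*(-25 - 24319) = (37252 + 123*130)*(-24344) = (37252 + 15990)*(-24344) = 53242*(-24344) = -1296123248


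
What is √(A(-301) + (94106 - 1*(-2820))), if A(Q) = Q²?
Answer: √187527 ≈ 433.04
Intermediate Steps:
√(A(-301) + (94106 - 1*(-2820))) = √((-301)² + (94106 - 1*(-2820))) = √(90601 + (94106 + 2820)) = √(90601 + 96926) = √187527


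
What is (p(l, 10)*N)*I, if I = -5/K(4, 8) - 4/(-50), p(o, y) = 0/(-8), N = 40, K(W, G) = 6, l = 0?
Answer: 0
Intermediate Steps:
p(o, y) = 0 (p(o, y) = 0*(-1/8) = 0)
I = -113/150 (I = -5/6 - 4/(-50) = -5*1/6 - 4*(-1/50) = -5/6 + 2/25 = -113/150 ≈ -0.75333)
(p(l, 10)*N)*I = (0*40)*(-113/150) = 0*(-113/150) = 0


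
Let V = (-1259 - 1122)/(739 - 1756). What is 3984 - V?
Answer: 4049347/1017 ≈ 3981.7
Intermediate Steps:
V = 2381/1017 (V = -2381/(-1017) = -2381*(-1/1017) = 2381/1017 ≈ 2.3412)
3984 - V = 3984 - 1*2381/1017 = 3984 - 2381/1017 = 4049347/1017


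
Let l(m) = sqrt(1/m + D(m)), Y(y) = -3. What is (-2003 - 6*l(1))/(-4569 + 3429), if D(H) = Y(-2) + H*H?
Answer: 2003/1140 + I/190 ≈ 1.757 + 0.0052632*I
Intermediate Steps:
D(H) = -3 + H**2 (D(H) = -3 + H*H = -3 + H**2)
l(m) = sqrt(-3 + 1/m + m**2) (l(m) = sqrt(1/m + (-3 + m**2)) = sqrt(-3 + 1/m + m**2))
(-2003 - 6*l(1))/(-4569 + 3429) = (-2003 - 6*sqrt(-3 + 1/1 + 1**2))/(-4569 + 3429) = (-2003 - 6*sqrt(-3 + 1 + 1))/(-1140) = (-2003 - 6*I)*(-1/1140) = 2003/1140 + I/190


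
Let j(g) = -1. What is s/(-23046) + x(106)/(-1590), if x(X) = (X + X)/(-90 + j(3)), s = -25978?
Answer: 1972559/1747655 ≈ 1.1287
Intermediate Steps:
x(X) = -2*X/91 (x(X) = (X + X)/(-90 - 1) = (2*X)/(-91) = (2*X)*(-1/91) = -2*X/91)
s/(-23046) + x(106)/(-1590) = -25978/(-23046) - 2/91*106/(-1590) = -25978*(-1/23046) - 212/91*(-1/1590) = 12989/11523 + 2/1365 = 1972559/1747655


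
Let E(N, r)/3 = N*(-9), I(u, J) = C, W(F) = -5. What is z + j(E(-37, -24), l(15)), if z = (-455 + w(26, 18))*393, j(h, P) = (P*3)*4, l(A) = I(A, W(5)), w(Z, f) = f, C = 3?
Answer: -171705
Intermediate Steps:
I(u, J) = 3
E(N, r) = -27*N (E(N, r) = 3*(N*(-9)) = 3*(-9*N) = -27*N)
l(A) = 3
j(h, P) = 12*P (j(h, P) = (3*P)*4 = 12*P)
z = -171741 (z = (-455 + 18)*393 = -437*393 = -171741)
z + j(E(-37, -24), l(15)) = -171741 + 12*3 = -171741 + 36 = -171705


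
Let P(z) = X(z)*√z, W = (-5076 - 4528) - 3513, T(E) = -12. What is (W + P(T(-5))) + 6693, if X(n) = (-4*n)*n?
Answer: -6424 - 1152*I*√3 ≈ -6424.0 - 1995.3*I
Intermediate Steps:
X(n) = -4*n²
W = -13117 (W = -9604 - 3513 = -13117)
P(z) = -4*z^(5/2) (P(z) = (-4*z²)*√z = -4*z^(5/2))
(W + P(T(-5))) + 6693 = (-13117 - 1152*I*√3) + 6693 = -6424 - 1152*I*√3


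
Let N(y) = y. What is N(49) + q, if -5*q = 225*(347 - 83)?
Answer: -11831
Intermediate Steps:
q = -11880 (q = -45*(347 - 83) = -45*264 = -1/5*59400 = -11880)
N(49) + q = 49 - 11880 = -11831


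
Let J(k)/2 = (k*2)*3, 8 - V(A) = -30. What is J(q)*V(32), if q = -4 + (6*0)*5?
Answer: -1824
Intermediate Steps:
V(A) = 38 (V(A) = 8 - 1*(-30) = 8 + 30 = 38)
q = -4 (q = -4 + 0*5 = -4 + 0 = -4)
J(k) = 12*k (J(k) = 2*((k*2)*3) = 2*((2*k)*3) = 2*(6*k) = 12*k)
J(q)*V(32) = (12*(-4))*38 = -48*38 = -1824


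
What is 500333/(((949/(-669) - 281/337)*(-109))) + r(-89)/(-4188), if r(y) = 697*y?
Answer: 237923276067703/115903775292 ≈ 2052.8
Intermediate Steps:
500333/(((949/(-669) - 281/337)*(-109))) + r(-89)/(-4188) = 500333/(((949/(-669) - 281/337)*(-109))) + (697*(-89))/(-4188) = 500333/(((949*(-1/669) - 281*1/337)*(-109))) - 62033*(-1/4188) = 500333/(((-949/669 - 281/337)*(-109))) + 62033/4188 = 500333/((-507802/225453*(-109))) + 62033/4188 = 500333/(55350418/225453) + 62033/4188 = 500333*(225453/55350418) + 62033/4188 = 112801575849/55350418 + 62033/4188 = 237923276067703/115903775292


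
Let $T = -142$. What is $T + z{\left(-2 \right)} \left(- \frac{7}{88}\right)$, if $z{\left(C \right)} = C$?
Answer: $- \frac{6241}{44} \approx -141.84$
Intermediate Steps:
$T + z{\left(-2 \right)} \left(- \frac{7}{88}\right) = -142 - 2 \left(- \frac{7}{88}\right) = -142 - 2 \left(\left(-7\right) \frac{1}{88}\right) = -142 - - \frac{7}{44} = -142 + \frac{7}{44} = - \frac{6241}{44}$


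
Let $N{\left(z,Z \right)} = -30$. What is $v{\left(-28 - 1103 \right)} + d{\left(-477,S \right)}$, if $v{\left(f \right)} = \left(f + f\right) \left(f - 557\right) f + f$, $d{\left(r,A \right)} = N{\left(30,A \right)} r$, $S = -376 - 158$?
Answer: $-4318434357$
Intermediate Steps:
$S = -534$ ($S = -376 - 158 = -534$)
$d{\left(r,A \right)} = - 30 r$
$v{\left(f \right)} = f + 2 f^{2} \left(-557 + f\right)$ ($v{\left(f \right)} = 2 f \left(-557 + f\right) f + f = 2 f^{2} \left(-557 + f\right) + f = f + 2 f^{2} \left(-557 + f\right)$)
$v{\left(-28 - 1103 \right)} + d{\left(-477,S \right)} = \left(-28 - 1103\right) \left(1 - 1114 \left(-28 - 1103\right) + 2 \left(-28 - 1103\right)^{2}\right) - -14310 = \left(-28 - 1103\right) \left(1 - 1114 \left(-28 - 1103\right) + 2 \left(-28 - 1103\right)^{2}\right) + 14310 = - 1131 \left(1 - -1259934 + 2 \left(-1131\right)^{2}\right) + 14310 = - 1131 \left(1 + 1259934 + 2 \cdot 1279161\right) + 14310 = - 1131 \left(1 + 1259934 + 2558322\right) + 14310 = \left(-1131\right) 3818257 + 14310 = -4318448667 + 14310 = -4318434357$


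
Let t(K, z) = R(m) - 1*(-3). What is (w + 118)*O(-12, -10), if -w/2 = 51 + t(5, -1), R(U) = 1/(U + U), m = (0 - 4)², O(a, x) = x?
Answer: -795/8 ≈ -99.375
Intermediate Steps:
m = 16 (m = (-4)² = 16)
R(U) = 1/(2*U)
t(K, z) = 97/32 (t(K, z) = (½)/16 - 1*(-3) = (½)*(1/16) + 3 = 1/32 + 3 = 97/32)
w = -1729/16 (w = -2*(51 + 97/32) = -2*1729/32 = -1729/16 ≈ -108.06)
(w + 118)*O(-12, -10) = (-1729/16 + 118)*(-10) = (159/16)*(-10) = -795/8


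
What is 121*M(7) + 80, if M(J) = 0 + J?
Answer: 927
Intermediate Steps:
M(J) = J
121*M(7) + 80 = 121*7 + 80 = 847 + 80 = 927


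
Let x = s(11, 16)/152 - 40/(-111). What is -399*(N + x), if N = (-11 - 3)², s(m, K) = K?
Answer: -2900422/37 ≈ -78390.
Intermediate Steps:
N = 196 (N = (-14)² = 196)
x = 982/2109 (x = 16/152 - 40/(-111) = 16*(1/152) - 40*(-1/111) = 2/19 + 40/111 = 982/2109 ≈ 0.46562)
-399*(N + x) = -399*(196 + 982/2109) = -399*414346/2109 = -2900422/37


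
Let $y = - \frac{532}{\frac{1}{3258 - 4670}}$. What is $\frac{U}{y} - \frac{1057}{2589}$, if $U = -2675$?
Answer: $- \frac{800927063}{1944815376} \approx -0.41183$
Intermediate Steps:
$y = 751184$ ($y = - \frac{532}{\frac{1}{-1412}} = - \frac{532}{- \frac{1}{1412}} = \left(-532\right) \left(-1412\right) = 751184$)
$\frac{U}{y} - \frac{1057}{2589} = - \frac{2675}{751184} - \frac{1057}{2589} = - \frac{800927063}{1944815376}$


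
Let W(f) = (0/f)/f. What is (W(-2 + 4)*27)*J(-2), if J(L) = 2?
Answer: 0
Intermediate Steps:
W(f) = 0 (W(f) = 0/f = 0)
(W(-2 + 4)*27)*J(-2) = (0*27)*2 = 0*2 = 0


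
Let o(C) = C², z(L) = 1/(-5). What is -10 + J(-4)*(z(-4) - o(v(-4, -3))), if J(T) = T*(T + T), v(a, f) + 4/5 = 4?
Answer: -8602/25 ≈ -344.08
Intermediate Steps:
v(a, f) = 16/5 (v(a, f) = -⅘ + 4 = 16/5)
z(L) = -⅕
J(T) = 2*T² (J(T) = T*(2*T) = 2*T²)
-10 + J(-4)*(z(-4) - o(v(-4, -3))) = -10 + (2*(-4)²)*(-⅕ - (16/5)²) = -10 + (2*16)*(-⅕ - 1*256/25) = -10 + 32*(-⅕ - 256/25) = -10 + 32*(-261/25) = -10 - 8352/25 = -8602/25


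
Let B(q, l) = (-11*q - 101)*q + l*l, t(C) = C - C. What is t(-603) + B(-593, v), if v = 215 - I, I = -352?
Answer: -3486757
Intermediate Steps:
v = 567 (v = 215 - 1*(-352) = 215 + 352 = 567)
t(C) = 0
B(q, l) = l**2 + q*(-101 - 11*q) (B(q, l) = (-101 - 11*q)*q + l**2 = q*(-101 - 11*q) + l**2 = l**2 + q*(-101 - 11*q))
t(-603) + B(-593, v) = 0 + (567**2 - 101*(-593) - 11*(-593)**2) = 0 + (321489 + 59893 - 11*351649) = 0 + (321489 + 59893 - 3868139) = 0 - 3486757 = -3486757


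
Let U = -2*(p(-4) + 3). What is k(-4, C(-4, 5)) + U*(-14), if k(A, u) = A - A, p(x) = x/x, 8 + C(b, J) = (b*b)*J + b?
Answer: 112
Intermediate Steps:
C(b, J) = -8 + b + J*b**2 (C(b, J) = -8 + ((b*b)*J + b) = -8 + (b**2*J + b) = -8 + (J*b**2 + b) = -8 + (b + J*b**2) = -8 + b + J*b**2)
p(x) = 1
k(A, u) = 0
U = -8 (U = -2*(1 + 3) = -2*4 = -8)
k(-4, C(-4, 5)) + U*(-14) = 0 - 8*(-14) = 0 + 112 = 112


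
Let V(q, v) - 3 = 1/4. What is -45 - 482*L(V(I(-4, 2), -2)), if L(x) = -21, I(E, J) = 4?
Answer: 10077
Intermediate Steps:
V(q, v) = 13/4 (V(q, v) = 3 + 1/4 = 3 + ¼ = 13/4)
-45 - 482*L(V(I(-4, 2), -2)) = -45 - 482*(-21) = -45 + 10122 = 10077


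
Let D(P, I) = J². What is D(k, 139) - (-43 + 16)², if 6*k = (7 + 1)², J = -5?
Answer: -704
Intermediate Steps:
k = 32/3 (k = (7 + 1)²/6 = (⅙)*8² = (⅙)*64 = 32/3 ≈ 10.667)
D(P, I) = 25 (D(P, I) = (-5)² = 25)
D(k, 139) - (-43 + 16)² = 25 - (-43 + 16)² = 25 - 1*(-27)² = 25 - 1*729 = 25 - 729 = -704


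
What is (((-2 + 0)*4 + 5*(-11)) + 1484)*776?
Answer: 1102696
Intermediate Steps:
(((-2 + 0)*4 + 5*(-11)) + 1484)*776 = ((-2*4 - 55) + 1484)*776 = ((-8 - 55) + 1484)*776 = (-63 + 1484)*776 = 1421*776 = 1102696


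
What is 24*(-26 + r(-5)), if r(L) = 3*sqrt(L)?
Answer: -624 + 72*I*sqrt(5) ≈ -624.0 + 161.0*I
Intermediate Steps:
24*(-26 + r(-5)) = 24*(-26 + 3*sqrt(-5)) = 24*(-26 + 3*(I*sqrt(5))) = 24*(-26 + 3*I*sqrt(5)) = -624 + 72*I*sqrt(5)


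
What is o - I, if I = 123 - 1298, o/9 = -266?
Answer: -1219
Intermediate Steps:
o = -2394 (o = 9*(-266) = -2394)
I = -1175
o - I = -2394 - 1*(-1175) = -2394 + 1175 = -1219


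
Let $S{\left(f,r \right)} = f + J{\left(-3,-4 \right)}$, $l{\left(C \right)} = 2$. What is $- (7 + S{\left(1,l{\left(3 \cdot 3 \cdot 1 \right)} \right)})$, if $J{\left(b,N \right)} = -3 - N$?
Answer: $-9$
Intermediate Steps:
$S{\left(f,r \right)} = 1 + f$ ($S{\left(f,r \right)} = f - -1 = f + \left(-3 + 4\right) = f + 1 = 1 + f$)
$- (7 + S{\left(1,l{\left(3 \cdot 3 \cdot 1 \right)} \right)}) = - (7 + \left(1 + 1\right)) = - (7 + 2) = \left(-1\right) 9 = -9$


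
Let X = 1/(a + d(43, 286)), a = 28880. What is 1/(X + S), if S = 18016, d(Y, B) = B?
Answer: 29166/525454657 ≈ 5.5506e-5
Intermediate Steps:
X = 1/29166 (X = 1/(28880 + 286) = 1/29166 ≈ 3.4287e-5)
1/(X + S) = 1/(1/29166 + 18016) = 1/(525454657/29166) = 29166/525454657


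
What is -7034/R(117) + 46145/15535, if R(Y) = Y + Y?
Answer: -757502/27963 ≈ -27.089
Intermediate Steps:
R(Y) = 2*Y
-7034/R(117) + 46145/15535 = -7034/(2*117) + 46145/15535 = -7034/234 + 46145*(1/15535) = -7034*1/234 + 9229/3107 = -3517/117 + 9229/3107 = -757502/27963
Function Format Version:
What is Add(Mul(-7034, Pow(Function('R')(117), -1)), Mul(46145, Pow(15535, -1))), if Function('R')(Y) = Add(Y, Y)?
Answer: Rational(-757502, 27963) ≈ -27.089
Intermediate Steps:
Function('R')(Y) = Mul(2, Y)
Add(Mul(-7034, Pow(Function('R')(117), -1)), Mul(46145, Pow(15535, -1))) = Add(Mul(-7034, Pow(Mul(2, 117), -1)), Mul(46145, Pow(15535, -1))) = Add(Mul(-7034, Pow(234, -1)), Mul(46145, Rational(1, 15535))) = Add(Mul(-7034, Rational(1, 234)), Rational(9229, 3107)) = Add(Rational(-3517, 117), Rational(9229, 3107)) = Rational(-757502, 27963)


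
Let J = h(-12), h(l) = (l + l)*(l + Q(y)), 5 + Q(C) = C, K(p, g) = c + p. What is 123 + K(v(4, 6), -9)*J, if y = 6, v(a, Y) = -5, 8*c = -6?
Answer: -1395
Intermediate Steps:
c = -¾ (c = (⅛)*(-6) = -¾ ≈ -0.75000)
K(p, g) = -¾ + p
Q(C) = -5 + C
h(l) = 2*l*(1 + l) (h(l) = (l + l)*(l + (-5 + 6)) = (2*l)*(l + 1) = (2*l)*(1 + l) = 2*l*(1 + l))
J = 264 (J = 2*(-12)*(1 - 12) = 2*(-12)*(-11) = 264)
123 + K(v(4, 6), -9)*J = 123 + (-¾ - 5)*264 = 123 - 23/4*264 = 123 - 1518 = -1395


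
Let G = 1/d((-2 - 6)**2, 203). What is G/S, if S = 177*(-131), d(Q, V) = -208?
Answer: 1/4822896 ≈ 2.0734e-7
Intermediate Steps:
S = -23187
G = -1/208 (G = 1/(-208) = -1/208 ≈ -0.0048077)
G/S = -1/208/(-23187) = -1/208*(-1/23187) = 1/4822896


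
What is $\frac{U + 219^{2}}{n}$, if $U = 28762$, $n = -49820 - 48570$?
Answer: $- \frac{76723}{98390} \approx -0.77978$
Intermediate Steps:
$n = -98390$
$\frac{U + 219^{2}}{n} = \frac{28762 + 219^{2}}{-98390} = \left(28762 + 47961\right) \left(- \frac{1}{98390}\right) = 76723 \left(- \frac{1}{98390}\right) = - \frac{76723}{98390}$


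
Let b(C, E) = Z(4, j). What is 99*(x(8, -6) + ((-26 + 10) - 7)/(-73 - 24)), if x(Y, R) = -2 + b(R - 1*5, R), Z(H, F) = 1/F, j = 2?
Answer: -24255/194 ≈ -125.03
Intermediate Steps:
b(C, E) = ½ (b(C, E) = 1/2 = ½)
x(Y, R) = -3/2 (x(Y, R) = -2 + ½ = -3/2)
99*(x(8, -6) + ((-26 + 10) - 7)/(-73 - 24)) = 99*(-3/2 + ((-26 + 10) - 7)/(-73 - 24)) = 99*(-3/2 + (-16 - 7)/(-97)) = 99*(-3/2 - 23*(-1/97)) = 99*(-3/2 + 23/97) = 99*(-245/194) = -24255/194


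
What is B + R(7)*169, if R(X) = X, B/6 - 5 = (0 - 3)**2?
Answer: 1267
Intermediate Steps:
B = 84 (B = 30 + 6*(0 - 3)**2 = 30 + 6*(-3)**2 = 30 + 6*9 = 30 + 54 = 84)
B + R(7)*169 = 84 + 7*169 = 84 + 1183 = 1267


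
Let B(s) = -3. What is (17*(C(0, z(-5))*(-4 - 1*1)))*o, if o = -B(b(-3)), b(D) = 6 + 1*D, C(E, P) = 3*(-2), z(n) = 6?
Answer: 1530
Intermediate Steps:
C(E, P) = -6
b(D) = 6 + D
o = 3 (o = -1*(-3) = 3)
(17*(C(0, z(-5))*(-4 - 1*1)))*o = (17*(-6*(-4 - 1*1)))*3 = (17*(-6*(-4 - 1)))*3 = (17*(-6*(-5)))*3 = (17*30)*3 = 510*3 = 1530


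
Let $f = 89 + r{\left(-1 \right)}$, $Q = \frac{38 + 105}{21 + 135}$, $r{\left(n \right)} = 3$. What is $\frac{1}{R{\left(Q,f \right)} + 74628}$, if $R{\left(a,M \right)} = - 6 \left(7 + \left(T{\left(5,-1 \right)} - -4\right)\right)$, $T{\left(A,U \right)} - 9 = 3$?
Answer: $\frac{1}{74490} \approx 1.3425 \cdot 10^{-5}$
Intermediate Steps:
$T{\left(A,U \right)} = 12$ ($T{\left(A,U \right)} = 9 + 3 = 12$)
$Q = \frac{11}{12}$ ($Q = \frac{143}{156} = 143 \cdot \frac{1}{156} = \frac{11}{12} \approx 0.91667$)
$f = 92$ ($f = 89 + 3 = 92$)
$R{\left(a,M \right)} = -138$ ($R{\left(a,M \right)} = - 6 \left(7 + \left(12 - -4\right)\right) = - 6 \left(7 + \left(12 + 4\right)\right) = - 6 \left(7 + 16\right) = \left(-6\right) 23 = -138$)
$\frac{1}{R{\left(Q,f \right)} + 74628} = \frac{1}{-138 + 74628} = \frac{1}{74490}$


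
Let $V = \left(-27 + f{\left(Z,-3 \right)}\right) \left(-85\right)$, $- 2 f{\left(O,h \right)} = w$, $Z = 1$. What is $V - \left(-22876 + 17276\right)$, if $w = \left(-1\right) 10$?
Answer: $7470$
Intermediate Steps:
$w = -10$
$f{\left(O,h \right)} = 5$ ($f{\left(O,h \right)} = \left(- \frac{1}{2}\right) \left(-10\right) = 5$)
$V = 1870$ ($V = \left(-27 + 5\right) \left(-85\right) = \left(-22\right) \left(-85\right) = 1870$)
$V - \left(-22876 + 17276\right) = 1870 - \left(-22876 + 17276\right) = 1870 - -5600 = 1870 + 5600 = 7470$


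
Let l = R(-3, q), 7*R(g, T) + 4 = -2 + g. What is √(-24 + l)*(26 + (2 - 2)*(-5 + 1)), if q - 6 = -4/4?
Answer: 26*I*√1239/7 ≈ 130.74*I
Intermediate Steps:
q = 5 (q = 6 - 4/4 = 6 - 4*¼ = 6 - 1 = 5)
R(g, T) = -6/7 + g/7 (R(g, T) = -4/7 + (-2 + g)/7 = -4/7 + (-2/7 + g/7) = -6/7 + g/7)
l = -9/7 (l = -6/7 + (⅐)*(-3) = -6/7 - 3/7 = -9/7 ≈ -1.2857)
√(-24 + l)*(26 + (2 - 2)*(-5 + 1)) = √(-24 - 9/7)*(26 + (2 - 2)*(-5 + 1)) = √(-177/7)*(26 + 0*(-4)) = (I*√1239/7)*(26 + 0) = (I*√1239/7)*26 = 26*I*√1239/7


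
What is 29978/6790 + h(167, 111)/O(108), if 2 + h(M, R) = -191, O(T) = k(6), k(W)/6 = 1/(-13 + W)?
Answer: 4676579/20370 ≈ 229.58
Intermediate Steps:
k(W) = 6/(-13 + W)
O(T) = -6/7 (O(T) = 6/(-13 + 6) = 6/(-7) = 6*(-⅐) = -6/7)
h(M, R) = -193 (h(M, R) = -2 - 191 = -193)
29978/6790 + h(167, 111)/O(108) = 29978/6790 - 193/(-6/7) = 29978*(1/6790) - 193*(-7/6) = 14989/3395 + 1351/6 = 4676579/20370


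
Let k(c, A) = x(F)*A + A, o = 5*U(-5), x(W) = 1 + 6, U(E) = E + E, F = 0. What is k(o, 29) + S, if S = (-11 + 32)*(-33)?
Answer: -461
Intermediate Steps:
U(E) = 2*E
x(W) = 7
S = -693 (S = 21*(-33) = -693)
o = -50 (o = 5*(2*(-5)) = 5*(-10) = -50)
k(c, A) = 8*A (k(c, A) = 7*A + A = 8*A)
k(o, 29) + S = 8*29 - 693 = 232 - 693 = -461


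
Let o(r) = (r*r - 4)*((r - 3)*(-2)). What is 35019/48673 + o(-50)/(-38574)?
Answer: -1921147457/312918717 ≈ -6.1394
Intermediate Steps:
o(r) = (-4 + r**2)*(6 - 2*r) (o(r) = (r**2 - 4)*((-3 + r)*(-2)) = (-4 + r**2)*(6 - 2*r))
35019/48673 + o(-50)/(-38574) = 35019/48673 + (-24 - 2*(-50)**3 + 6*(-50)**2 + 8*(-50))/(-38574) = 35019*(1/48673) + (-24 - 2*(-125000) + 6*2500 - 400)*(-1/38574) = 35019/48673 + (-24 + 250000 + 15000 - 400)*(-1/38574) = 35019/48673 + 264576*(-1/38574) = 35019/48673 - 44096/6429 = -1921147457/312918717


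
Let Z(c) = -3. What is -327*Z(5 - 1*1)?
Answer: 981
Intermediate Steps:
-327*Z(5 - 1*1) = -327*(-3) = 981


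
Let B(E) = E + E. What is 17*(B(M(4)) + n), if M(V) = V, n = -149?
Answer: -2397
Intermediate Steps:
B(E) = 2*E
17*(B(M(4)) + n) = 17*(2*4 - 149) = 17*(8 - 149) = 17*(-141) = -2397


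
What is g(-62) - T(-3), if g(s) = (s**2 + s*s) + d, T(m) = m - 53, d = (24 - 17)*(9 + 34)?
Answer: 8045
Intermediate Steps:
d = 301 (d = 7*43 = 301)
T(m) = -53 + m
g(s) = 301 + 2*s**2 (g(s) = (s**2 + s*s) + 301 = (s**2 + s**2) + 301 = 2*s**2 + 301 = 301 + 2*s**2)
g(-62) - T(-3) = (301 + 2*(-62)**2) - (-53 - 3) = (301 + 2*3844) - 1*(-56) = (301 + 7688) + 56 = 7989 + 56 = 8045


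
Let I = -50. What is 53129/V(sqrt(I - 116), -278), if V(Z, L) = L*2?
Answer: -53129/556 ≈ -95.556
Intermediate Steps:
V(Z, L) = 2*L
53129/V(sqrt(I - 116), -278) = 53129/((2*(-278))) = 53129/(-556) = 53129*(-1/556) = -53129/556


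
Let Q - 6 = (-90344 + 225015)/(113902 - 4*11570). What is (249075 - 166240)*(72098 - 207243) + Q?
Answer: -757010442323247/67622 ≈ -1.1195e+10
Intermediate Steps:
Q = 540403/67622 (Q = 6 + (-90344 + 225015)/(113902 - 4*11570) = 6 + 134671/(113902 - 46280) = 6 + 134671/67622 = 540403/67622 ≈ 7.9915)
(249075 - 166240)*(72098 - 207243) + Q = (249075 - 166240)*(72098 - 207243) + 540403/67622 = 82835*(-135145) + 540403/67622 = -11194736075 + 540403/67622 = -757010442323247/67622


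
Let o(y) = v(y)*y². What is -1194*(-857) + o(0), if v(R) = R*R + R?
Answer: 1023258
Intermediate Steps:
v(R) = R + R² (v(R) = R² + R = R + R²)
o(y) = y³*(1 + y) (o(y) = (y*(1 + y))*y² = y³*(1 + y))
-1194*(-857) + o(0) = -1194*(-857) + 0³*(1 + 0) = 1023258 + 0*1 = 1023258 + 0 = 1023258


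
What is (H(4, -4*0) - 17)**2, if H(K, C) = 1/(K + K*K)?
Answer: 114921/400 ≈ 287.30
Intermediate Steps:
H(K, C) = 1/(K + K**2)
(H(4, -4*0) - 17)**2 = (1/(4*(1 + 4)) - 17)**2 = ((1/4)/5 - 17)**2 = ((1/4)*(1/5) - 17)**2 = (1/20 - 17)**2 = (-339/20)**2 = 114921/400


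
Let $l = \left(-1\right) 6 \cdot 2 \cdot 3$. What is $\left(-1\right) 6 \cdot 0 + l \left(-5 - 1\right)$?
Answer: $216$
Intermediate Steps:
$l = -36$ ($l = \left(-6\right) 2 \cdot 3 = \left(-12\right) 3 = -36$)
$\left(-1\right) 6 \cdot 0 + l \left(-5 - 1\right) = \left(-1\right) 6 \cdot 0 - 36 \left(-5 - 1\right) = \left(-6\right) 0 - -216 = 0 + 216 = 216$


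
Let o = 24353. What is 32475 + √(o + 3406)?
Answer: 32475 + √27759 ≈ 32642.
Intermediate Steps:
32475 + √(o + 3406) = 32475 + √(24353 + 3406) = 32475 + √27759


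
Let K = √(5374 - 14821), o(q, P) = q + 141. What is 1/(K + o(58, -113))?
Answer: 199/49048 - I*√9447/49048 ≈ 0.0040573 - 0.0019816*I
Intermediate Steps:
o(q, P) = 141 + q
K = I*√9447 (K = √(-9447) = I*√9447 ≈ 97.196*I)
1/(K + o(58, -113)) = 1/(I*√9447 + (141 + 58)) = 1/(I*√9447 + 199) = 1/(199 + I*√9447)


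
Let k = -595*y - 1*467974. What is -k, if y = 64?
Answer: 506054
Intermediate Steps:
k = -506054 (k = -595*64 - 1*467974 = -38080 - 467974 = -506054)
-k = -1*(-506054) = 506054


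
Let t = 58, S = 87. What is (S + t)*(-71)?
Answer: -10295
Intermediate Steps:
(S + t)*(-71) = (87 + 58)*(-71) = 145*(-71) = -10295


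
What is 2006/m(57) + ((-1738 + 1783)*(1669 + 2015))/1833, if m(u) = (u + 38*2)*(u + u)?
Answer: 419538893/4631991 ≈ 90.574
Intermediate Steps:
m(u) = 2*u*(76 + u) (m(u) = (u + 76)*(2*u) = (76 + u)*(2*u) = 2*u*(76 + u))
2006/m(57) + ((-1738 + 1783)*(1669 + 2015))/1833 = 2006/((2*57*(76 + 57))) + ((-1738 + 1783)*(1669 + 2015))/1833 = 2006/((2*57*133)) + (45*3684)*(1/1833) = 2006/15162 + 165780*(1/1833) = 2006*(1/15162) + 55260/611 = 1003/7581 + 55260/611 = 419538893/4631991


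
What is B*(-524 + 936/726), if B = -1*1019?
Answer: 64449712/121 ≈ 5.3264e+5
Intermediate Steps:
B = -1019
B*(-524 + 936/726) = -1019*(-524 + 936/726) = -1019*(-524 + 936*(1/726)) = -1019*(-524 + 156/121) = -1019*(-63248/121) = 64449712/121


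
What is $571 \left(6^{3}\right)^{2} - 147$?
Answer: $26640429$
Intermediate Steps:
$571 \left(6^{3}\right)^{2} - 147 = 571 \cdot 216^{2} - 147 = 571 \cdot 46656 - 147 = 26640576 - 147 = 26640429$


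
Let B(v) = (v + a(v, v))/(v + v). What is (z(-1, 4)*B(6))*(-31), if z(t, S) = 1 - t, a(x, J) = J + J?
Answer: -93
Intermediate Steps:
a(x, J) = 2*J
B(v) = 3/2 (B(v) = (v + 2*v)/(v + v) = (3*v)/((2*v)) = (3*v)*(1/(2*v)) = 3/2)
(z(-1, 4)*B(6))*(-31) = ((1 - 1*(-1))*(3/2))*(-31) = ((1 + 1)*(3/2))*(-31) = (2*(3/2))*(-31) = 3*(-31) = -93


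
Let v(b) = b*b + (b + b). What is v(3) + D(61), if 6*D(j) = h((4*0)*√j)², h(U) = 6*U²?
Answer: 15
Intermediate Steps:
v(b) = b² + 2*b
D(j) = 0 (D(j) = (6*((4*0)*√j)²)²/6 = (6*(0*√j)²)²/6 = (6*0²)²/6 = (6*0)²/6 = (⅙)*0² = (⅙)*0 = 0)
v(3) + D(61) = 3*(2 + 3) + 0 = 3*5 + 0 = 15 + 0 = 15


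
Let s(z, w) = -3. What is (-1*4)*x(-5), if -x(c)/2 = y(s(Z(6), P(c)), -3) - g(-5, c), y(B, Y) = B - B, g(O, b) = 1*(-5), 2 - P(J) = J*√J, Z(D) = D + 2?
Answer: 40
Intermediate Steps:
Z(D) = 2 + D
P(J) = 2 - J^(3/2) (P(J) = 2 - J*√J = 2 - J^(3/2))
g(O, b) = -5
y(B, Y) = 0
x(c) = -10 (x(c) = -2*(0 - 1*(-5)) = -2*(0 + 5) = -2*5 = -10)
(-1*4)*x(-5) = -1*4*(-10) = -4*(-10) = 40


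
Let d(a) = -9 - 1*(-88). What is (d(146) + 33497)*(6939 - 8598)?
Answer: -55702584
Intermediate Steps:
d(a) = 79 (d(a) = -9 + 88 = 79)
(d(146) + 33497)*(6939 - 8598) = (79 + 33497)*(6939 - 8598) = 33576*(-1659) = -55702584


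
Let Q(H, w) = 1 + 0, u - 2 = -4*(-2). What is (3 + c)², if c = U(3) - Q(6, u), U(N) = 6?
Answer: 64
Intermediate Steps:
u = 10 (u = 2 - 4*(-2) = 2 + 8 = 10)
Q(H, w) = 1
c = 5 (c = 6 - 1*1 = 6 - 1 = 5)
(3 + c)² = (3 + 5)² = 8² = 64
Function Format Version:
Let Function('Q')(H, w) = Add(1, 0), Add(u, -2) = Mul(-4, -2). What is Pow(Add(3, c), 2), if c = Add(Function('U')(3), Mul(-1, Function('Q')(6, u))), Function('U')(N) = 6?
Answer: 64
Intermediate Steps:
u = 10 (u = Add(2, Mul(-4, -2)) = Add(2, 8) = 10)
Function('Q')(H, w) = 1
c = 5 (c = Add(6, Mul(-1, 1)) = Add(6, -1) = 5)
Pow(Add(3, c), 2) = Pow(Add(3, 5), 2) = Pow(8, 2) = 64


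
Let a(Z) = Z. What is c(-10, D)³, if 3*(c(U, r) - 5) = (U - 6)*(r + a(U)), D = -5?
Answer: 614125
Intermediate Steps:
c(U, r) = 5 + (-6 + U)*(U + r)/3 (c(U, r) = 5 + ((U - 6)*(r + U))/3 = 5 + ((-6 + U)*(U + r))/3 = 5 + (-6 + U)*(U + r)/3)
c(-10, D)³ = (5 - 2*(-10) - 2*(-5) + (⅓)*(-10)² + (⅓)*(-10)*(-5))³ = (5 + 20 + 10 + (⅓)*100 + 50/3)³ = (5 + 20 + 10 + 100/3 + 50/3)³ = 85³ = 614125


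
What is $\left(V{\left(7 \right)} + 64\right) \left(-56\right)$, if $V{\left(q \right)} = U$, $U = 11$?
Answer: $-4200$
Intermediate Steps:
$V{\left(q \right)} = 11$
$\left(V{\left(7 \right)} + 64\right) \left(-56\right) = \left(11 + 64\right) \left(-56\right) = 75 \left(-56\right) = -4200$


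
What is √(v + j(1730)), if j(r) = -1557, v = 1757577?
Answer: 2*√439005 ≈ 1325.1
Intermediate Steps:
√(v + j(1730)) = √(1757577 - 1557) = √1756020 = 2*√439005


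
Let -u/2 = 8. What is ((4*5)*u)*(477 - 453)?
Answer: -7680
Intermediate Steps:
u = -16 (u = -2*8 = -16)
((4*5)*u)*(477 - 453) = ((4*5)*(-16))*(477 - 453) = (20*(-16))*24 = -320*24 = -7680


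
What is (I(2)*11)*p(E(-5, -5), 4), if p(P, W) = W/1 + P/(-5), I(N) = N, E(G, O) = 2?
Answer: 396/5 ≈ 79.200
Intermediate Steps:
p(P, W) = W - P/5 (p(P, W) = W*1 + P*(-⅕) = W - P/5)
(I(2)*11)*p(E(-5, -5), 4) = (2*11)*(4 - ⅕*2) = 22*(4 - ⅖) = 22*(18/5) = 396/5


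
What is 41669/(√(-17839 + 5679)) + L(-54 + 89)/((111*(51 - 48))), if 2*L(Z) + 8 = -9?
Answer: -17/666 - 41669*I*√190/1520 ≈ -0.025526 - 377.87*I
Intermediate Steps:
L(Z) = -17/2 (L(Z) = -4 + (½)*(-9) = -4 - 9/2 = -17/2)
41669/(√(-17839 + 5679)) + L(-54 + 89)/((111*(51 - 48))) = 41669/(√(-17839 + 5679)) - 17*1/(111*(51 - 48))/2 = 41669/(√(-12160)) - 17/(2*(111*3)) = 41669/((8*I*√190)) - 17/2/333 = 41669*(-I*√190/1520) - 17/2*1/333 = -41669*I*√190/1520 - 17/666 = -17/666 - 41669*I*√190/1520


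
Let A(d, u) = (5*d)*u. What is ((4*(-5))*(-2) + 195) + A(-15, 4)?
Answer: -65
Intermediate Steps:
A(d, u) = 5*d*u
((4*(-5))*(-2) + 195) + A(-15, 4) = ((4*(-5))*(-2) + 195) + 5*(-15)*4 = (-20*(-2) + 195) - 300 = (40 + 195) - 300 = 235 - 300 = -65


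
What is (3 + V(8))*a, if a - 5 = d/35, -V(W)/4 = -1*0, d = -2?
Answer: 519/35 ≈ 14.829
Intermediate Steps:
V(W) = 0 (V(W) = -(-4)*0 = -4*0 = 0)
a = 173/35 (a = 5 - 2/35 = 173/35 ≈ 4.9429)
(3 + V(8))*a = (3 + 0)*(173/35) = 3*(173/35) = 519/35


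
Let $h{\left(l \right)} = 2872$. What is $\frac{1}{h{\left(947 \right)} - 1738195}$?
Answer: $- \frac{1}{1735323} \approx -5.7626 \cdot 10^{-7}$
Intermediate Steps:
$\frac{1}{h{\left(947 \right)} - 1738195} = \frac{1}{2872 - 1738195} = \frac{1}{-1735323} = - \frac{1}{1735323}$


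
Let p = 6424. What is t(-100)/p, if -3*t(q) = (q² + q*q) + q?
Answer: -4975/4818 ≈ -1.0326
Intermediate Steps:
t(q) = -2*q²/3 - q/3 (t(q) = -((q² + q*q) + q)/3 = -((q² + q²) + q)/3 = -(2*q² + q)/3 = -(q + 2*q²)/3 = -2*q²/3 - q/3)
t(-100)/p = -⅓*(-100)*(1 + 2*(-100))/6424 = -⅓*(-100)*(1 - 200)*(1/6424) = -⅓*(-100)*(-199)*(1/6424) = -19900/3*1/6424 = -4975/4818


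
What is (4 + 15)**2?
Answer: 361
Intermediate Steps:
(4 + 15)**2 = 19**2 = 361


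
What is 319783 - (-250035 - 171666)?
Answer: 741484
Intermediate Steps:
319783 - (-250035 - 171666) = 319783 - 1*(-421701) = 319783 + 421701 = 741484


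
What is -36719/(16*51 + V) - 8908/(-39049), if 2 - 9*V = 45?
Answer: -755266163/16770397 ≈ -45.036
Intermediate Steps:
V = -43/9 (V = 2/9 - ⅑*45 = 2/9 - 5 = -43/9 ≈ -4.7778)
-36719/(16*51 + V) - 8908/(-39049) = -36719/(16*51 - 43/9) - 8908/(-39049) = -36719/(816 - 43/9) - 8908*(-1/39049) = -36719/7301/9 + 524/2297 = -36719*9/7301 + 524/2297 = -330471/7301 + 524/2297 = -755266163/16770397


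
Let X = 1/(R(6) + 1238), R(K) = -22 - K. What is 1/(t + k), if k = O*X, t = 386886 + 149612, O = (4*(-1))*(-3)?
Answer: 605/324581296 ≈ 1.8639e-6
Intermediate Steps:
O = 12 (O = -4*(-3) = 12)
t = 536498
X = 1/1210 (X = 1/((-22 - 1*6) + 1238) = 1/((-22 - 6) + 1238) = 1/(-28 + 1238) = 1/1210 ≈ 0.00082645)
k = 6/605 (k = 12*(1/1210) = 6/605 ≈ 0.0099173)
1/(t + k) = 1/(536498 + 6/605) = 1/(324581296/605) = 605/324581296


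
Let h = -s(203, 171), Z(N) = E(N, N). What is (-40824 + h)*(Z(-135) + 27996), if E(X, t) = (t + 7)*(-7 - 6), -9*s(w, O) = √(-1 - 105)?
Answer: -1210839840 + 29660*I*√106/9 ≈ -1.2108e+9 + 33930.0*I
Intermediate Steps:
s(w, O) = -I*√106/9 (s(w, O) = -√(-1 - 105)/9 = -I*√106/9)
E(X, t) = -91 - 13*t (E(X, t) = (7 + t)*(-13) = -91 - 13*t)
Z(N) = -91 - 13*N
h = I*√106/9 (h = -(-1)*I*√106/9 = I*√106/9 ≈ 1.144*I)
(-40824 + h)*(Z(-135) + 27996) = (-40824 + I*√106/9)*((-91 - 13*(-135)) + 27996) = (-40824 + I*√106/9)*((-91 + 1755) + 27996) = (-40824 + I*√106/9)*(1664 + 27996) = (-40824 + I*√106/9)*29660 = -1210839840 + 29660*I*√106/9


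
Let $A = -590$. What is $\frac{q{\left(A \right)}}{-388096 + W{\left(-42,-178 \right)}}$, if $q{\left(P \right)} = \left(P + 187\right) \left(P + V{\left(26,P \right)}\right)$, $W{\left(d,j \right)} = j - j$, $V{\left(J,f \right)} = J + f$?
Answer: $- \frac{232531}{194048} \approx -1.1983$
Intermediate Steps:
$W{\left(d,j \right)} = 0$
$q{\left(P \right)} = \left(26 + 2 P\right) \left(187 + P\right)$ ($q{\left(P \right)} = \left(P + 187\right) \left(P + \left(26 + P\right)\right) = \left(187 + P\right) \left(26 + 2 P\right) = \left(26 + 2 P\right) \left(187 + P\right)$)
$\frac{q{\left(A \right)}}{-388096 + W{\left(-42,-178 \right)}} = \frac{4862 + 2 \left(-590\right)^{2} + 400 \left(-590\right)}{-388096 + 0} = \frac{4862 + 2 \cdot 348100 - 236000}{-388096} = \left(4862 + 696200 - 236000\right) \left(- \frac{1}{388096}\right) = 465062 \left(- \frac{1}{388096}\right) = - \frac{232531}{194048}$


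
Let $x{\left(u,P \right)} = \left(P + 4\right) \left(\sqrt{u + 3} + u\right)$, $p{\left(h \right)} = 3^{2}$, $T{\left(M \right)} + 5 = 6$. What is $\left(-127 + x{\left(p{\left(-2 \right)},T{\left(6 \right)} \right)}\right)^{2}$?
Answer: $7024 - 1640 \sqrt{3} \approx 4183.4$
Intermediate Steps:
$T{\left(M \right)} = 1$ ($T{\left(M \right)} = -5 + 6 = 1$)
$p{\left(h \right)} = 9$
$x{\left(u,P \right)} = \left(4 + P\right) \left(u + \sqrt{3 + u}\right)$ ($x{\left(u,P \right)} = \left(4 + P\right) \left(\sqrt{3 + u} + u\right) = \left(4 + P\right) \left(u + \sqrt{3 + u}\right)$)
$\left(-127 + x{\left(p{\left(-2 \right)},T{\left(6 \right)} \right)}\right)^{2} = \left(-127 + \left(4 \cdot 9 + 4 \sqrt{3 + 9} + 1 \cdot 9 + 1 \sqrt{3 + 9}\right)\right)^{2} = \left(-127 + \left(36 + 4 \sqrt{12} + 9 + 1 \sqrt{12}\right)\right)^{2} = \left(-127 + \left(36 + 4 \cdot 2 \sqrt{3} + 9 + 1 \cdot 2 \sqrt{3}\right)\right)^{2} = \left(-127 + \left(36 + 8 \sqrt{3} + 9 + 2 \sqrt{3}\right)\right)^{2} = \left(-127 + \left(45 + 10 \sqrt{3}\right)\right)^{2} = \left(-82 + 10 \sqrt{3}\right)^{2}$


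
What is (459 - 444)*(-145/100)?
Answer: -87/4 ≈ -21.750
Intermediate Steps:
(459 - 444)*(-145/100) = 15*(-145*1/100) = 15*(-29/20) = -87/4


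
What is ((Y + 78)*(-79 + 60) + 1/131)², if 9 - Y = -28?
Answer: 81929902756/17161 ≈ 4.7742e+6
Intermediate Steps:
Y = 37 (Y = 9 - 1*(-28) = 9 + 28 = 37)
((Y + 78)*(-79 + 60) + 1/131)² = ((37 + 78)*(-79 + 60) + 1/131)² = (115*(-19) + 1/131)² = (-2185 + 1/131)² = (-286234/131)² = 81929902756/17161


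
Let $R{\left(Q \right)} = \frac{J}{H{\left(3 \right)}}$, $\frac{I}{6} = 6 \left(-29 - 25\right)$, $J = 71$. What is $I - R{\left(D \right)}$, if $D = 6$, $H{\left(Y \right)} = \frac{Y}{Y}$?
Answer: $-2015$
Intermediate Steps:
$H{\left(Y \right)} = 1$
$I = -1944$ ($I = 6 \cdot 6 \left(-29 - 25\right) = 6 \cdot 6 \left(-54\right) = 6 \left(-324\right) = -1944$)
$R{\left(Q \right)} = 71$ ($R{\left(Q \right)} = \frac{71}{1} = 71 \cdot 1 = 71$)
$I - R{\left(D \right)} = -1944 - 71 = -2015$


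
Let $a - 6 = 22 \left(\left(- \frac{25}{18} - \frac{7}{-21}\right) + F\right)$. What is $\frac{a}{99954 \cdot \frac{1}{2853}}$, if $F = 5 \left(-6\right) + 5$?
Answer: $- \frac{1618285}{99954} \approx -16.19$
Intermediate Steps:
$F = -25$ ($F = -30 + 5 = -25$)
$a = - \frac{5105}{9}$ ($a = 6 + 22 \left(\left(- \frac{25}{18} - \frac{7}{-21}\right) - 25\right) = 6 + 22 \left(\left(\left(-25\right) \frac{1}{18} - - \frac{1}{3}\right) - 25\right) = 6 + 22 \left(\left(- \frac{25}{18} + \frac{1}{3}\right) - 25\right) = 6 + 22 \left(- \frac{19}{18} - 25\right) = 6 + 22 \left(- \frac{469}{18}\right) = 6 - \frac{5159}{9} = - \frac{5105}{9} \approx -567.22$)
$\frac{a}{99954 \cdot \frac{1}{2853}} = - \frac{5105}{9 \cdot \frac{99954}{2853}} = - \frac{5105}{9 \cdot 99954 \cdot \frac{1}{2853}} = - \frac{5105}{9 \cdot \frac{11106}{317}} = \left(- \frac{5105}{9}\right) \frac{317}{11106} = - \frac{1618285}{99954}$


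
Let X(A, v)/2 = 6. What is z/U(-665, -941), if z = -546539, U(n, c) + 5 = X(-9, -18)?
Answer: -78077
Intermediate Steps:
X(A, v) = 12 (X(A, v) = 2*6 = 12)
U(n, c) = 7 (U(n, c) = -5 + 12 = 7)
z/U(-665, -941) = -546539/7 = -546539*⅐ = -78077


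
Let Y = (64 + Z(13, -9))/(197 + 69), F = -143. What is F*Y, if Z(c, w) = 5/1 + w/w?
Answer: -715/19 ≈ -37.632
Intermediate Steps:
Z(c, w) = 6 (Z(c, w) = 5*1 + 1 = 5 + 1 = 6)
Y = 5/19 (Y = (64 + 6)/(197 + 69) = 70/266 = 70*(1/266) = 5/19 ≈ 0.26316)
F*Y = -143*5/19 = -715/19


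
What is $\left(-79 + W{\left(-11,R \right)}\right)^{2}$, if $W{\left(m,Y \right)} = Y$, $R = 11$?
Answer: $4624$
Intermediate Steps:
$\left(-79 + W{\left(-11,R \right)}\right)^{2} = \left(-79 + 11\right)^{2} = \left(-68\right)^{2} = 4624$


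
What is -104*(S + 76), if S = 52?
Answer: -13312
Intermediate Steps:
-104*(S + 76) = -104*(52 + 76) = -104*128 = -13312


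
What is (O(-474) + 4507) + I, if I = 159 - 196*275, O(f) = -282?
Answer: -49516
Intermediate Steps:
I = -53741 (I = 159 - 53900 = -53741)
(O(-474) + 4507) + I = (-282 + 4507) - 53741 = 4225 - 53741 = -49516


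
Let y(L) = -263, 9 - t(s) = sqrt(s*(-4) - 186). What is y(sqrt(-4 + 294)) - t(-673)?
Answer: -272 + sqrt(2506) ≈ -221.94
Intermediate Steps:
t(s) = 9 - sqrt(-186 - 4*s) (t(s) = 9 - sqrt(s*(-4) - 186) = 9 - sqrt(-4*s - 186) = 9 - sqrt(-186 - 4*s))
y(sqrt(-4 + 294)) - t(-673) = -263 - (9 - sqrt(-186 - 4*(-673))) = -263 - (9 - sqrt(-186 + 2692)) = -263 - (9 - sqrt(2506)) = -263 + (-9 + sqrt(2506)) = -272 + sqrt(2506)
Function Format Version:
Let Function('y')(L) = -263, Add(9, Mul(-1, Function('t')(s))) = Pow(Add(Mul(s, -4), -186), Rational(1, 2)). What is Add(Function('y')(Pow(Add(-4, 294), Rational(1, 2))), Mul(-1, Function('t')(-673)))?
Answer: Add(-272, Pow(2506, Rational(1, 2))) ≈ -221.94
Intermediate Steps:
Function('t')(s) = Add(9, Mul(-1, Pow(Add(-186, Mul(-4, s)), Rational(1, 2)))) (Function('t')(s) = Add(9, Mul(-1, Pow(Add(Mul(s, -4), -186), Rational(1, 2)))) = Add(9, Mul(-1, Pow(Add(Mul(-4, s), -186), Rational(1, 2)))) = Add(9, Mul(-1, Pow(Add(-186, Mul(-4, s)), Rational(1, 2)))))
Add(Function('y')(Pow(Add(-4, 294), Rational(1, 2))), Mul(-1, Function('t')(-673))) = Add(-263, Mul(-1, Add(9, Mul(-1, Pow(Add(-186, Mul(-4, -673)), Rational(1, 2)))))) = Add(-263, Mul(-1, Add(9, Mul(-1, Pow(Add(-186, 2692), Rational(1, 2)))))) = Add(-263, Mul(-1, Add(9, Mul(-1, Pow(2506, Rational(1, 2)))))) = Add(-263, Add(-9, Pow(2506, Rational(1, 2)))) = Add(-272, Pow(2506, Rational(1, 2)))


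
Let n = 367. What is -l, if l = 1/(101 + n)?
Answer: -1/468 ≈ -0.0021368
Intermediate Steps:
l = 1/468 (l = 1/(101 + 367) = 1/468 ≈ 0.0021368)
-l = -1*1/468 = -1/468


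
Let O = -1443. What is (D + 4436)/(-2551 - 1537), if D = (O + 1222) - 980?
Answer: -3235/4088 ≈ -0.79134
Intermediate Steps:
D = -1201 (D = (-1443 + 1222) - 980 = -221 - 980 = -1201)
(D + 4436)/(-2551 - 1537) = (-1201 + 4436)/(-2551 - 1537) = 3235/(-4088) = 3235*(-1/4088) = -3235/4088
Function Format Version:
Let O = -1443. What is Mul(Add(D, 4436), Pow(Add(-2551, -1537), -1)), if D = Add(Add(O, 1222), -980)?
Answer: Rational(-3235, 4088) ≈ -0.79134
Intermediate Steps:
D = -1201 (D = Add(Add(-1443, 1222), -980) = Add(-221, -980) = -1201)
Mul(Add(D, 4436), Pow(Add(-2551, -1537), -1)) = Mul(Add(-1201, 4436), Pow(Add(-2551, -1537), -1)) = Mul(3235, Pow(-4088, -1)) = Mul(3235, Rational(-1, 4088)) = Rational(-3235, 4088)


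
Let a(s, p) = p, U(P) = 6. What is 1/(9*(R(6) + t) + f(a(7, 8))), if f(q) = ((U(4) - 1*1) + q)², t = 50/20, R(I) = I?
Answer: 2/491 ≈ 0.0040733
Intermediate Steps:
t = 5/2 (t = 50*(1/20) = 5/2 ≈ 2.5000)
f(q) = (5 + q)² (f(q) = ((6 - 1*1) + q)² = ((6 - 1) + q)² = (5 + q)²)
1/(9*(R(6) + t) + f(a(7, 8))) = 1/(9*(6 + 5/2) + (5 + 8)²) = 1/(9*(17/2) + 13²) = 1/(153/2 + 169) = 1/(491/2) = 2/491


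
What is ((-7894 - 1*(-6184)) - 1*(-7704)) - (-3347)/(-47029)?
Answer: 281888479/47029 ≈ 5993.9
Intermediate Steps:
((-7894 - 1*(-6184)) - 1*(-7704)) - (-3347)/(-47029) = ((-7894 + 6184) + 7704) - (-3347)*(-1)/47029 = (-1710 + 7704) - 1*3347/47029 = 5994 - 3347/47029 = 281888479/47029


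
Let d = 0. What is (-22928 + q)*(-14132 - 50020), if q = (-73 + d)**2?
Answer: 1129011048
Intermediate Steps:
q = 5329 (q = (-73 + 0)**2 = (-73)**2 = 5329)
(-22928 + q)*(-14132 - 50020) = (-22928 + 5329)*(-14132 - 50020) = -17599*(-64152) = 1129011048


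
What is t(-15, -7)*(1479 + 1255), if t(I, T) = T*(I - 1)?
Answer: 306208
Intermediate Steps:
t(I, T) = T*(-1 + I)
t(-15, -7)*(1479 + 1255) = (-7*(-1 - 15))*(1479 + 1255) = -7*(-16)*2734 = 112*2734 = 306208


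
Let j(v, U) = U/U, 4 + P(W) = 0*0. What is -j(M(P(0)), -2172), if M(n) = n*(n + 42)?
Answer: -1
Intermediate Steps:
P(W) = -4 (P(W) = -4 + 0*0 = -4 + 0 = -4)
M(n) = n*(42 + n)
j(v, U) = 1
-j(M(P(0)), -2172) = -1*1 = -1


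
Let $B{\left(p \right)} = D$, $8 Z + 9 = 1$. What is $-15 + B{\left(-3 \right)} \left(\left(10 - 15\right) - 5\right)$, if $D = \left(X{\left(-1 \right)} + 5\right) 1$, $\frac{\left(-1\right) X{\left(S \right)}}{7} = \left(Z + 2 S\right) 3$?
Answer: $-695$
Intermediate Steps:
$Z = -1$ ($Z = - \frac{9}{8} + \frac{1}{8} \cdot 1 = - \frac{9}{8} + \frac{1}{8} = -1$)
$X{\left(S \right)} = 21 - 42 S$ ($X{\left(S \right)} = - 7 \left(-1 + 2 S\right) 3 = - 7 \left(-3 + 6 S\right) = 21 - 42 S$)
$D = 68$ ($D = \left(\left(21 - -42\right) + 5\right) 1 = \left(\left(21 + 42\right) + 5\right) 1 = \left(63 + 5\right) 1 = 68 \cdot 1 = 68$)
$B{\left(p \right)} = 68$
$-15 + B{\left(-3 \right)} \left(\left(10 - 15\right) - 5\right) = -15 + 68 \left(\left(10 - 15\right) - 5\right) = -15 + 68 \left(-5 - 5\right) = -15 + 68 \left(-10\right) = -15 - 680 = -695$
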